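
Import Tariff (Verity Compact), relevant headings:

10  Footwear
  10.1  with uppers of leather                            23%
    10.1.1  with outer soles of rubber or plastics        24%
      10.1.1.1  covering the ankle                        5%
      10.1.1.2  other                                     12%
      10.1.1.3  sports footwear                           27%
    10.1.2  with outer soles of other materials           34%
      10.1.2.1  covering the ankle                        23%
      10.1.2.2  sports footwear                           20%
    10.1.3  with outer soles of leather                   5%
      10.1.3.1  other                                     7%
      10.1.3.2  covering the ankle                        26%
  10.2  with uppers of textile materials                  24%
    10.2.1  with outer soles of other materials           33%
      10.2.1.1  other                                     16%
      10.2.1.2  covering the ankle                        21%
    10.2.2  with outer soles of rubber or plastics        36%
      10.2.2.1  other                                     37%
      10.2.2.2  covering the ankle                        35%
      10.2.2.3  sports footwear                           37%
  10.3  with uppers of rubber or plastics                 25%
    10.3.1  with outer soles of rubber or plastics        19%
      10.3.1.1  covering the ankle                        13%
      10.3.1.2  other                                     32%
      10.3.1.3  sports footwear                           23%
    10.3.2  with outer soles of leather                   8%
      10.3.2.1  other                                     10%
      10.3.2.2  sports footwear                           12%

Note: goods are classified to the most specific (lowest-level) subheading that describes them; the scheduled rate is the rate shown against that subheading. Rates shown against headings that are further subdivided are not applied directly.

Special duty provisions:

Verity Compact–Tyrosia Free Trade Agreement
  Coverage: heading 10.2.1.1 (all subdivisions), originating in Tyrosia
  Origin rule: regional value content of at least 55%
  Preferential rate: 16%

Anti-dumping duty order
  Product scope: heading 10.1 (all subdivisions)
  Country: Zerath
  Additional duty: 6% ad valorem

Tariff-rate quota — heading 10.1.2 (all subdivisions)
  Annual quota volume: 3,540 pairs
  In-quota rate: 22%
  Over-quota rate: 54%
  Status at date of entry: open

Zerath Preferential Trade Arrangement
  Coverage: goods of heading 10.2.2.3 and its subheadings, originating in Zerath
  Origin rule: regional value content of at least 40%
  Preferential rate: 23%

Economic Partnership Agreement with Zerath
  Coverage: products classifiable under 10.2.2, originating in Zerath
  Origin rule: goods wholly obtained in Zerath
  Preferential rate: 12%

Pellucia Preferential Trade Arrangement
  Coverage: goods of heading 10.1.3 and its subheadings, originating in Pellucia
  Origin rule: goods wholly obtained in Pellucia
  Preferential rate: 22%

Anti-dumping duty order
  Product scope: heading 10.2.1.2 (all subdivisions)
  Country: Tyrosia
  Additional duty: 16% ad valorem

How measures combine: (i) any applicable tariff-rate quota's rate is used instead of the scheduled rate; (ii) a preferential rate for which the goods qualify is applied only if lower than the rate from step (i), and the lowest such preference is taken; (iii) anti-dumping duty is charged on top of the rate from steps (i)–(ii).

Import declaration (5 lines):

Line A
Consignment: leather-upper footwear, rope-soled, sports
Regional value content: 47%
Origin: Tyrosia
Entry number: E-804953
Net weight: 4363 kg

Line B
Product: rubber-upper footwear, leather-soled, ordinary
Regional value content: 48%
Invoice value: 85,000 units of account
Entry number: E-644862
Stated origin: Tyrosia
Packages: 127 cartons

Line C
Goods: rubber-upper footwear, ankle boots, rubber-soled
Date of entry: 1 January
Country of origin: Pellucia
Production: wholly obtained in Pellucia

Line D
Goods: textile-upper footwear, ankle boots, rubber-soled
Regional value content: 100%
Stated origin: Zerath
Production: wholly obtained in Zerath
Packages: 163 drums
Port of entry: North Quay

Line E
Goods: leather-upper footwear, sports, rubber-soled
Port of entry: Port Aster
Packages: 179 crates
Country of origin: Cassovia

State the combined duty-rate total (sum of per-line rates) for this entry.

84%

Line A: leather-upper → 10.1; rope-soled → 10.1.2; sports → 10.1.2.2. Scheduled 20%. quota on 10.1.2 open → in-quota 22%; Tyrosia agreement on 10.2.1.1: 10.1.2.2 not covered. → 22%.
Line B: rubber-upper → 10.3; leather-soled → 10.3.2; ordinary → 10.3.2.1. Scheduled 10%. Tyrosia agreement on 10.2.1.1: 10.3.2.1 not covered. → 10%.
Line C: rubber-upper → 10.3; rubber-soled → 10.3.1; ankle boots → 10.3.1.1. Scheduled 13%. Pellucia agreement on 10.1.3: 10.3.1.1 not covered. → 13%.
Line D: textile-upper → 10.2; rubber-soled → 10.2.2; ankle boots → 10.2.2.2. Scheduled 35%. Zerath agreement on 10.2.2.3: 10.2.2.2 not covered; Zerath agreement on 10.2.2: wholly obtained → 12% available; preferential 12%. → 12%.
Line E: leather-upper → 10.1; rubber-soled → 10.1.1; sports → 10.1.1.3. Scheduled 27%. No special measure applies. → 27%.
Sum: 22% + 10% + 13% + 12% + 27% = 84%.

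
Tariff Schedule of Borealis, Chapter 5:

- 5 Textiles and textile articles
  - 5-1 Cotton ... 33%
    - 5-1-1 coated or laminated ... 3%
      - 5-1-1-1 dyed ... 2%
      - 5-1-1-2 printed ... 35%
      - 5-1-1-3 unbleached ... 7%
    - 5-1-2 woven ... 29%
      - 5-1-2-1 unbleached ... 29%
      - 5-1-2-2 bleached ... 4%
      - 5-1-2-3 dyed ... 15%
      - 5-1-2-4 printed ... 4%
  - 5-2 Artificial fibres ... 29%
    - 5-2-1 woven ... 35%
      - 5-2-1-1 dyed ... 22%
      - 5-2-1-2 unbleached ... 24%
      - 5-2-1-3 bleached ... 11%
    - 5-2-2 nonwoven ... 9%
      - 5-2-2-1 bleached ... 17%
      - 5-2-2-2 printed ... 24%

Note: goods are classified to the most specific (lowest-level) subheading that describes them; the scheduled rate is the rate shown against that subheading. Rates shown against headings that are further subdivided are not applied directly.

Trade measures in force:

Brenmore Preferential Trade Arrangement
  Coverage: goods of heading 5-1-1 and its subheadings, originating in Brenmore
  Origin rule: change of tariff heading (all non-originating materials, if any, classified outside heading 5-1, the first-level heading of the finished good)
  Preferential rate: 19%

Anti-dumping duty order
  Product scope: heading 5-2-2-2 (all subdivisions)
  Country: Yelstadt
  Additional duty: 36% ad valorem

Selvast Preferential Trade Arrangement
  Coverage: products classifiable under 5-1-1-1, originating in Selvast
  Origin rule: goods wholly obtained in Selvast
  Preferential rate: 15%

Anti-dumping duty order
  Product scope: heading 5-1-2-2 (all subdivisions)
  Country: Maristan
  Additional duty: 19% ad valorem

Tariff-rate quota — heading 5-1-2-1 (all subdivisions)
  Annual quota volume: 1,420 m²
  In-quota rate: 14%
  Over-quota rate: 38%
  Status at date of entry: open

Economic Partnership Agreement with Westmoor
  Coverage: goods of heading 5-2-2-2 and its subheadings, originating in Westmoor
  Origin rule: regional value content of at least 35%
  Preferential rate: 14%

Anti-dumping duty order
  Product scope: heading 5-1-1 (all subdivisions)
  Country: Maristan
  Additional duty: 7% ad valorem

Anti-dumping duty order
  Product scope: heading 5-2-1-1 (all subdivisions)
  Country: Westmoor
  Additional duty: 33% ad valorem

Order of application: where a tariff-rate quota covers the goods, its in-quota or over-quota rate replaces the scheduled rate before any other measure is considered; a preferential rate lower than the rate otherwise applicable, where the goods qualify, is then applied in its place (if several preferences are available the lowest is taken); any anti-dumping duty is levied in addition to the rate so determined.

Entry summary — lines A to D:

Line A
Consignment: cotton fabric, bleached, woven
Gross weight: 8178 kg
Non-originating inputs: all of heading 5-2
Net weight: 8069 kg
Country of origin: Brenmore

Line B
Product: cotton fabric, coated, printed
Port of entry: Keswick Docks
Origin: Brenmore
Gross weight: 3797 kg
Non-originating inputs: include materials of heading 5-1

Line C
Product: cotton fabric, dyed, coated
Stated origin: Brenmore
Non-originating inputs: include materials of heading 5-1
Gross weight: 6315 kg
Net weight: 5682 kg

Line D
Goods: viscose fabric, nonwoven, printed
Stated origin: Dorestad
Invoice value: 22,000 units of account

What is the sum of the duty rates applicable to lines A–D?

Line A: cotton → 5-1; woven → 5-1-2; bleached → 5-1-2-2. Scheduled 4%. Brenmore agreement on 5-1-1: 5-1-2-2 not covered. → 4%.
Line B: cotton → 5-1; coated → 5-1-1; printed → 5-1-1-2. Scheduled 35%. Brenmore agreement on 5-1-1: CTH not met. → 35%.
Line C: cotton → 5-1; coated → 5-1-1; dyed → 5-1-1-1. Scheduled 2%. Brenmore agreement on 5-1-1: CTH not met. → 2%.
Line D: viscose → 5-2; nonwoven → 5-2-2; printed → 5-2-2-2. Scheduled 24%. No special measure applies. → 24%.
Sum: 4% + 35% + 2% + 24% = 65%.

65%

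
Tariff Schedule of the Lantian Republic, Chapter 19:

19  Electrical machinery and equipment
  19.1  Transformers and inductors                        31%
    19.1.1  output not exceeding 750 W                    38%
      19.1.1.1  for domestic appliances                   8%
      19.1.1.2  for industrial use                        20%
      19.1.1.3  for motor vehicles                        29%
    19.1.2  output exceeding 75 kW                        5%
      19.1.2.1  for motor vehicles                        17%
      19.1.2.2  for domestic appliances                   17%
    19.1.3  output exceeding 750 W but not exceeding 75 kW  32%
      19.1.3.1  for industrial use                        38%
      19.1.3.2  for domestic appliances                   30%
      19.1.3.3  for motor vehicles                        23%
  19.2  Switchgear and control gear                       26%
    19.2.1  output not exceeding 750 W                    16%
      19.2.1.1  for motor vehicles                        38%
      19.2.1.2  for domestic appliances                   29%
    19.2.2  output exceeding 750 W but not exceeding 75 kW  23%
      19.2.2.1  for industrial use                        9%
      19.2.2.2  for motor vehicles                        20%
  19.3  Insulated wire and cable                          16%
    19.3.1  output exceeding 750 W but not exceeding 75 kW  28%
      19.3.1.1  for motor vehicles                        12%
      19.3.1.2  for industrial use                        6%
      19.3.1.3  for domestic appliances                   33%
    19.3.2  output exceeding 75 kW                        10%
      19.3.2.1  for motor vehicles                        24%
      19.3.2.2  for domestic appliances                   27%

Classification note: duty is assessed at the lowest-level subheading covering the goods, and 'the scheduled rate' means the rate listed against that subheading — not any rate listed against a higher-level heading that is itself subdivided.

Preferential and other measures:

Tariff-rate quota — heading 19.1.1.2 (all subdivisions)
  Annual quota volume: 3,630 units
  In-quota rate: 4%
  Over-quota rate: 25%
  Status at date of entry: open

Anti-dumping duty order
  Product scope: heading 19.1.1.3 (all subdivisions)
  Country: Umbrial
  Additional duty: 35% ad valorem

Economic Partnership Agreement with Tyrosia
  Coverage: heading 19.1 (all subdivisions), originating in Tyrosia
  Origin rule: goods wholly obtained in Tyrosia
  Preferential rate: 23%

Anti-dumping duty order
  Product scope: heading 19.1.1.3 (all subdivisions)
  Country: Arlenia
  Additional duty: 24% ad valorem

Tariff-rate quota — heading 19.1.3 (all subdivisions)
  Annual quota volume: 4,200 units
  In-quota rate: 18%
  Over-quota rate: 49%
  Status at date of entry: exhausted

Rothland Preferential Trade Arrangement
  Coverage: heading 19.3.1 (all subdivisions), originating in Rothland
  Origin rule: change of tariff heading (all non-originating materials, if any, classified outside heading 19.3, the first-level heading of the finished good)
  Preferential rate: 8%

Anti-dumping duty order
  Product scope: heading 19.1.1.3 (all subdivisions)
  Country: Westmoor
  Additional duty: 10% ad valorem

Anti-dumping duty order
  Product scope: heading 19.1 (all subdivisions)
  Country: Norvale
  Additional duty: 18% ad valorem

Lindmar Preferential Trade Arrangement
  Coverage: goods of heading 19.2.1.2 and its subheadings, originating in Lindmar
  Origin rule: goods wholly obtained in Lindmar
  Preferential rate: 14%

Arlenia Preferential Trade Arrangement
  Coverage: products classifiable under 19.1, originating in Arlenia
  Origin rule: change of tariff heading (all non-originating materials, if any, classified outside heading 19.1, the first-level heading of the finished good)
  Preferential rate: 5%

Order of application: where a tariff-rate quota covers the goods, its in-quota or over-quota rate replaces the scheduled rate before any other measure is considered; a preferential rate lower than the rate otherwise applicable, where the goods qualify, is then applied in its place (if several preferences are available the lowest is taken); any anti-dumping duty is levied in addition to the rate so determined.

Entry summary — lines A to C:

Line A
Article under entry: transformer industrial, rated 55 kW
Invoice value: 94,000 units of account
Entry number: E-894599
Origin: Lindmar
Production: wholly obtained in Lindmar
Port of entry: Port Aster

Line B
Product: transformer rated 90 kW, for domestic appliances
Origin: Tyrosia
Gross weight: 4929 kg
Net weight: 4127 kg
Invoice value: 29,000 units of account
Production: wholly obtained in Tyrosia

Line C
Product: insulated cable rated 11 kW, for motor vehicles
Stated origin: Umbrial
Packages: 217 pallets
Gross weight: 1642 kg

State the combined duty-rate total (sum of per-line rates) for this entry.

78%

Line A: transformer → 19.1; rated 55 kW → 19.1.3; industrial → 19.1.3.1. Scheduled 38%. quota on 19.1.3 exhausted → over-quota 49%; Lindmar agreement on 19.2.1.2: 19.1.3.1 not covered. → 49%.
Line B: transformer → 19.1; rated 90 kW → 19.1.2; for domestic appliances → 19.1.2.2. Scheduled 17%. Tyrosia agreement on 19.1: wholly obtained → 23% available; preference 23% not lower than 17% → no reduction. → 17%.
Line C: insulated cable → 19.3; rated 11 kW → 19.3.1; for motor vehicles → 19.3.1.1. Scheduled 12%. No special measure applies. → 12%.
Sum: 49% + 17% + 12% = 78%.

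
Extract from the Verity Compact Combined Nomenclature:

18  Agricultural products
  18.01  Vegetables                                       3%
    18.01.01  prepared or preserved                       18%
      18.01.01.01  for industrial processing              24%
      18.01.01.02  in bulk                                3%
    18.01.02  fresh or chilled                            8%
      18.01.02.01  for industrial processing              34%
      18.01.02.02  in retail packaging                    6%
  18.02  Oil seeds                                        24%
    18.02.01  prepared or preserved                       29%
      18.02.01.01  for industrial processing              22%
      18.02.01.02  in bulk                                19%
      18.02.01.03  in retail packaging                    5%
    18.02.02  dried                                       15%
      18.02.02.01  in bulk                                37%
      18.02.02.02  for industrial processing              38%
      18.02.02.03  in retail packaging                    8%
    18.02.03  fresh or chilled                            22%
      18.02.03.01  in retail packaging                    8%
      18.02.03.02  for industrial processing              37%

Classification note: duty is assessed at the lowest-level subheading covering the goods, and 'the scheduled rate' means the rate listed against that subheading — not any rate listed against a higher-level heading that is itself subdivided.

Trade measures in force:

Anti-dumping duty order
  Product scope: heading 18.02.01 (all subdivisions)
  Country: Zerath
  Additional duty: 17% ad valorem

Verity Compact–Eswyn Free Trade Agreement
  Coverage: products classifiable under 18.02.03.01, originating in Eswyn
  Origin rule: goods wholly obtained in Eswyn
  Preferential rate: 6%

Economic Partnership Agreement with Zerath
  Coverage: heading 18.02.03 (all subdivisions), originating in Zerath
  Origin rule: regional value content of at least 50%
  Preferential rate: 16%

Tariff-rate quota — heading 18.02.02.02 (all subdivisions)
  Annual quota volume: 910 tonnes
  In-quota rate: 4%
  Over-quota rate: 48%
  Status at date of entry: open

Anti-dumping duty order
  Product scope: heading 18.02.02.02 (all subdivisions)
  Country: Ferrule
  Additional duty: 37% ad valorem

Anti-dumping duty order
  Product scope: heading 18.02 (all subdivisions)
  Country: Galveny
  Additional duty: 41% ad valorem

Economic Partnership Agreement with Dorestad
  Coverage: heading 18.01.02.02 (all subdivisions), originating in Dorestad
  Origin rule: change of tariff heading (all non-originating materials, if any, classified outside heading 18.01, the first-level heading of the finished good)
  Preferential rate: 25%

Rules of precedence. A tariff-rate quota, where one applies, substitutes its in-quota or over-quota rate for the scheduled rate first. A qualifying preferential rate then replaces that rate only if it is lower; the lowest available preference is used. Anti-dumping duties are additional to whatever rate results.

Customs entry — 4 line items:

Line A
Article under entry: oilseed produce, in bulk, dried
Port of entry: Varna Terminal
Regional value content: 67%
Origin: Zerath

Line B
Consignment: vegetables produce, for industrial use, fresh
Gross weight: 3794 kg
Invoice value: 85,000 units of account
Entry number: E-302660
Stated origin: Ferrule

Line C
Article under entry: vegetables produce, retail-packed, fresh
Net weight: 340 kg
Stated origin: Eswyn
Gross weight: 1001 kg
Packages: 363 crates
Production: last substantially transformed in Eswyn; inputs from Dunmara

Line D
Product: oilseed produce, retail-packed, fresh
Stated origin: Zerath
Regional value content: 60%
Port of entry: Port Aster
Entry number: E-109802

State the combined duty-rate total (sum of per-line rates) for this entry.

85%

Line A: oilseed → 18.02; dried → 18.02.02; in bulk → 18.02.02.01. Scheduled 37%. Zerath agreement on 18.02.03: 18.02.02.01 not covered. → 37%.
Line B: vegetables → 18.01; fresh → 18.01.02; for industrial use → 18.01.02.01. Scheduled 34%. No special measure applies. → 34%.
Line C: vegetables → 18.01; fresh → 18.01.02; retail-packed → 18.01.02.02. Scheduled 6%. Eswyn agreement on 18.02.03.01: 18.01.02.02 not covered. → 6%.
Line D: oilseed → 18.02; fresh → 18.02.03; retail-packed → 18.02.03.01. Scheduled 8%. Zerath agreement on 18.02.03: RVC ≥ 50% → 16% available; preference 16% not lower than 8% → no reduction. → 8%.
Sum: 37% + 34% + 6% + 8% = 85%.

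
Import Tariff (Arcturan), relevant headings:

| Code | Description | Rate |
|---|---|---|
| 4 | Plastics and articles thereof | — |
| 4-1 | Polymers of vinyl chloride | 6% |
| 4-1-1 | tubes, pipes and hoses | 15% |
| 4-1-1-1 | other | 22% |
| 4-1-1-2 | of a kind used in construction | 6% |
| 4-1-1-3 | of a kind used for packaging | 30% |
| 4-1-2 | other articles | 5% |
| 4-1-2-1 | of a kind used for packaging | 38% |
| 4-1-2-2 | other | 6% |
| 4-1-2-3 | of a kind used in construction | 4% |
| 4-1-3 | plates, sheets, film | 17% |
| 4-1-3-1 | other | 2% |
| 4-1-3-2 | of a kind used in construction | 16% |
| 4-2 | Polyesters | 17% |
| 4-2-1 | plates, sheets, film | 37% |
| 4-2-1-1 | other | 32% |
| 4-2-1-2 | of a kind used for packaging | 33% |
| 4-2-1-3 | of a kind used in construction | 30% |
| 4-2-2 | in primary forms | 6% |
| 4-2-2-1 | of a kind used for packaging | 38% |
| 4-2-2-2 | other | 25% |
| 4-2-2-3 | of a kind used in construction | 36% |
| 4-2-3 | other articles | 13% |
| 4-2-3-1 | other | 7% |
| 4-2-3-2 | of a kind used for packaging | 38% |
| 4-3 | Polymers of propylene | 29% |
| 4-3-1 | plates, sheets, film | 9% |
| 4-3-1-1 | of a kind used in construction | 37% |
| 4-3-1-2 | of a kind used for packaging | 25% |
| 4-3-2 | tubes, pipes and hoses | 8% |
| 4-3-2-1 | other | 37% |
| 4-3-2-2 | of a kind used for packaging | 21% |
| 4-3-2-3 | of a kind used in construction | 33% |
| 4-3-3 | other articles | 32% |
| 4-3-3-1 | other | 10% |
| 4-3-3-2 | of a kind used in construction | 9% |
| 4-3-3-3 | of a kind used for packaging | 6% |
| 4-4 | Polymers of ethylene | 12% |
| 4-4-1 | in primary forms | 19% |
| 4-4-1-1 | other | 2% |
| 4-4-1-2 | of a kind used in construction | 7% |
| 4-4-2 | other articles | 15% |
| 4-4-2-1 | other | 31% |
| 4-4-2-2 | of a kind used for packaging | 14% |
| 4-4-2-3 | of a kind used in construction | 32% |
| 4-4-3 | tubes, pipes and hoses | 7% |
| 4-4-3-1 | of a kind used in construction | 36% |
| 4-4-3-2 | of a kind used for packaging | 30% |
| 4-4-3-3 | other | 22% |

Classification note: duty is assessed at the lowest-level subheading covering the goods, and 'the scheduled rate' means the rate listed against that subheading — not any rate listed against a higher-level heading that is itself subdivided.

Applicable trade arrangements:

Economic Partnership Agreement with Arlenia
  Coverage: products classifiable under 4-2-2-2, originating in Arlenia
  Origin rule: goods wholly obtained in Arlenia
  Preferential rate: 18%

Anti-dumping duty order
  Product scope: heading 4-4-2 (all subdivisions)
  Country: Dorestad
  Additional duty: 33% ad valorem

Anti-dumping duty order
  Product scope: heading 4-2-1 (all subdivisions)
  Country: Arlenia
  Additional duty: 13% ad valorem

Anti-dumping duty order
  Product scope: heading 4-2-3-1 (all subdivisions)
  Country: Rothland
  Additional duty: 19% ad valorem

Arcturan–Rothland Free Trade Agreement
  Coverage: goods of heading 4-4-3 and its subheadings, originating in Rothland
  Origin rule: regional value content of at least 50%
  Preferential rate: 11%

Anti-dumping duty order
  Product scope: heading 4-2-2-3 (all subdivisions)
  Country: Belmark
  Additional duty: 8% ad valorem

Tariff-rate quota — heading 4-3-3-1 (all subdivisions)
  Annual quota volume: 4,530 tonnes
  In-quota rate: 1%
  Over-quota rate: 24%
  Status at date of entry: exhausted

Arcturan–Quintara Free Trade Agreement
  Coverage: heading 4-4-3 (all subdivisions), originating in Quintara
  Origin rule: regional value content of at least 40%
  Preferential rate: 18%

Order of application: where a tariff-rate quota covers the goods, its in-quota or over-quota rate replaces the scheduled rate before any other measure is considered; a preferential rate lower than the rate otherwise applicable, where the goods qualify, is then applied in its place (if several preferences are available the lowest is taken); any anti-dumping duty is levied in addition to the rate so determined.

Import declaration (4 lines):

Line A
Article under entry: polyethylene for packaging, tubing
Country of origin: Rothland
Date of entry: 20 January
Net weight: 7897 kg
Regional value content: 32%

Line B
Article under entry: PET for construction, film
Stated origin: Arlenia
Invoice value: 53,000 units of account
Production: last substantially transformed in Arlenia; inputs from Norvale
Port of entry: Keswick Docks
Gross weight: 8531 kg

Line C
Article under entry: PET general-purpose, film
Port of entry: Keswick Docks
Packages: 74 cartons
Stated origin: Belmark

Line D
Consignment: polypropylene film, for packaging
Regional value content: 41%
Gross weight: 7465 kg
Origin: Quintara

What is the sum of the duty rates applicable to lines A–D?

Line A: polyethylene → 4-4; tubing → 4-4-3; for packaging → 4-4-3-2. Scheduled 30%. Rothland agreement on 4-4-3: RVC < 50%. → 30%.
Line B: PET → 4-2; film → 4-2-1; for construction → 4-2-1-3. Scheduled 30%. Arlenia agreement on 4-2-2-2: 4-2-1-3 not covered; anti-dumping (Arlenia, 4-2-1): +13%; total 30% + 13% = 43%. → 43%.
Line C: PET → 4-2; film → 4-2-1; general-purpose → 4-2-1-1. Scheduled 32%. No special measure applies. → 32%.
Line D: polypropylene → 4-3; film → 4-3-1; for packaging → 4-3-1-2. Scheduled 25%. Quintara agreement on 4-4-3: 4-3-1-2 not covered. → 25%.
Sum: 30% + 43% + 32% + 25% = 130%.

130%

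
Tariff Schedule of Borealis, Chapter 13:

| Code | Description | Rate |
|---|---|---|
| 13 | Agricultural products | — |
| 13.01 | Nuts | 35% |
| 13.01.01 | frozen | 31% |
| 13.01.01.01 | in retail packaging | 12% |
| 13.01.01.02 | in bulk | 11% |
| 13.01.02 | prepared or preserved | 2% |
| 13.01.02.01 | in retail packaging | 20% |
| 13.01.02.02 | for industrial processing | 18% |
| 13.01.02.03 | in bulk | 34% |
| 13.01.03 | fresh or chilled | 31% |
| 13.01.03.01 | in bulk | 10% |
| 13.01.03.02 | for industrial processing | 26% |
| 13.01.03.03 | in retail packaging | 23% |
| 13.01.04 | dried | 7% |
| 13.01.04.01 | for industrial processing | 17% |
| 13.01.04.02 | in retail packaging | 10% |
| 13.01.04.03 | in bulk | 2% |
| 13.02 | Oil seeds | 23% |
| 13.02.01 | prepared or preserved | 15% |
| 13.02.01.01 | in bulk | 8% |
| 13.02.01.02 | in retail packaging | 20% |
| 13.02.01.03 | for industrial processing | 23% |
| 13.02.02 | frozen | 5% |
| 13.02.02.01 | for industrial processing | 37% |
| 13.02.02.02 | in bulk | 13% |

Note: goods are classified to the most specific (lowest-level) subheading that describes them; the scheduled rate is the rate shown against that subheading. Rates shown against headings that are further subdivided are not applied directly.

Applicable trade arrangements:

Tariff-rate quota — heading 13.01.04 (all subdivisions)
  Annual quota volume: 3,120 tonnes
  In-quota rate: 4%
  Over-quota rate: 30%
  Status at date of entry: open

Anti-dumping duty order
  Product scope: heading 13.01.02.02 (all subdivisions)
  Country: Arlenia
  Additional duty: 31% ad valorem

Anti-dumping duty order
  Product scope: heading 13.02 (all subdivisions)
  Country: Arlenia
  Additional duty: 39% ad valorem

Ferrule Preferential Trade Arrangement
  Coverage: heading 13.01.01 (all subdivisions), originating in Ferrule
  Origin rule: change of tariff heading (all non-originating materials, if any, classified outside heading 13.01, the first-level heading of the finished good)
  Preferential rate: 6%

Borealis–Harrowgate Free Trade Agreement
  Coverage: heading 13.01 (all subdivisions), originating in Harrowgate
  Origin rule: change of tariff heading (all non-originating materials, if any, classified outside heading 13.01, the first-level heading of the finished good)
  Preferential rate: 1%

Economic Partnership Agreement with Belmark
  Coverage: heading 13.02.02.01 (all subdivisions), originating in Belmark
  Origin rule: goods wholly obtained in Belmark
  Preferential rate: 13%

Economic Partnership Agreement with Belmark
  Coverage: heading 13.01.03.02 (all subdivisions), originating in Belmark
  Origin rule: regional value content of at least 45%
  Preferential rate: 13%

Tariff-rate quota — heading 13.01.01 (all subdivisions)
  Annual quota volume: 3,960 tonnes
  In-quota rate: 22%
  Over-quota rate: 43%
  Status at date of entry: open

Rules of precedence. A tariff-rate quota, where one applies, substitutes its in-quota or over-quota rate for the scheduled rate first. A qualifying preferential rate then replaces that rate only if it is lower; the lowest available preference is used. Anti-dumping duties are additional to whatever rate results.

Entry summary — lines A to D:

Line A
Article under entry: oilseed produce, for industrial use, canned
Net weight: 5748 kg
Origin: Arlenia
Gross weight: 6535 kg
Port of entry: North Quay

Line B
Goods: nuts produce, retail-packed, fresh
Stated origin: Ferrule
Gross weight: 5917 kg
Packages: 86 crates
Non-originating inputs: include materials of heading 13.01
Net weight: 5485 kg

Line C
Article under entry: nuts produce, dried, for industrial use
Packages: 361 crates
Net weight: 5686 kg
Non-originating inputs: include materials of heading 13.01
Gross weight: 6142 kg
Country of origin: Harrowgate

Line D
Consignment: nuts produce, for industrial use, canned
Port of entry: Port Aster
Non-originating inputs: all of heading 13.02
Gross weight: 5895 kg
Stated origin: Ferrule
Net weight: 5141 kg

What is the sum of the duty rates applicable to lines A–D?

107%

Line A: oilseed → 13.02; canned → 13.02.01; for industrial use → 13.02.01.03. Scheduled 23%. anti-dumping (Arlenia, 13.02): +39%; total 23% + 39% = 62%. → 62%.
Line B: nuts → 13.01; fresh → 13.01.03; retail-packed → 13.01.03.03. Scheduled 23%. Ferrule agreement on 13.01.01: 13.01.03.03 not covered. → 23%.
Line C: nuts → 13.01; dried → 13.01.04; for industrial use → 13.01.04.01. Scheduled 17%. quota on 13.01.04 open → in-quota 4%; Harrowgate agreement on 13.01: CTH not met. → 4%.
Line D: nuts → 13.01; canned → 13.01.02; for industrial use → 13.01.02.02. Scheduled 18%. Ferrule agreement on 13.01.01: 13.01.02.02 not covered. → 18%.
Sum: 62% + 23% + 4% + 18% = 107%.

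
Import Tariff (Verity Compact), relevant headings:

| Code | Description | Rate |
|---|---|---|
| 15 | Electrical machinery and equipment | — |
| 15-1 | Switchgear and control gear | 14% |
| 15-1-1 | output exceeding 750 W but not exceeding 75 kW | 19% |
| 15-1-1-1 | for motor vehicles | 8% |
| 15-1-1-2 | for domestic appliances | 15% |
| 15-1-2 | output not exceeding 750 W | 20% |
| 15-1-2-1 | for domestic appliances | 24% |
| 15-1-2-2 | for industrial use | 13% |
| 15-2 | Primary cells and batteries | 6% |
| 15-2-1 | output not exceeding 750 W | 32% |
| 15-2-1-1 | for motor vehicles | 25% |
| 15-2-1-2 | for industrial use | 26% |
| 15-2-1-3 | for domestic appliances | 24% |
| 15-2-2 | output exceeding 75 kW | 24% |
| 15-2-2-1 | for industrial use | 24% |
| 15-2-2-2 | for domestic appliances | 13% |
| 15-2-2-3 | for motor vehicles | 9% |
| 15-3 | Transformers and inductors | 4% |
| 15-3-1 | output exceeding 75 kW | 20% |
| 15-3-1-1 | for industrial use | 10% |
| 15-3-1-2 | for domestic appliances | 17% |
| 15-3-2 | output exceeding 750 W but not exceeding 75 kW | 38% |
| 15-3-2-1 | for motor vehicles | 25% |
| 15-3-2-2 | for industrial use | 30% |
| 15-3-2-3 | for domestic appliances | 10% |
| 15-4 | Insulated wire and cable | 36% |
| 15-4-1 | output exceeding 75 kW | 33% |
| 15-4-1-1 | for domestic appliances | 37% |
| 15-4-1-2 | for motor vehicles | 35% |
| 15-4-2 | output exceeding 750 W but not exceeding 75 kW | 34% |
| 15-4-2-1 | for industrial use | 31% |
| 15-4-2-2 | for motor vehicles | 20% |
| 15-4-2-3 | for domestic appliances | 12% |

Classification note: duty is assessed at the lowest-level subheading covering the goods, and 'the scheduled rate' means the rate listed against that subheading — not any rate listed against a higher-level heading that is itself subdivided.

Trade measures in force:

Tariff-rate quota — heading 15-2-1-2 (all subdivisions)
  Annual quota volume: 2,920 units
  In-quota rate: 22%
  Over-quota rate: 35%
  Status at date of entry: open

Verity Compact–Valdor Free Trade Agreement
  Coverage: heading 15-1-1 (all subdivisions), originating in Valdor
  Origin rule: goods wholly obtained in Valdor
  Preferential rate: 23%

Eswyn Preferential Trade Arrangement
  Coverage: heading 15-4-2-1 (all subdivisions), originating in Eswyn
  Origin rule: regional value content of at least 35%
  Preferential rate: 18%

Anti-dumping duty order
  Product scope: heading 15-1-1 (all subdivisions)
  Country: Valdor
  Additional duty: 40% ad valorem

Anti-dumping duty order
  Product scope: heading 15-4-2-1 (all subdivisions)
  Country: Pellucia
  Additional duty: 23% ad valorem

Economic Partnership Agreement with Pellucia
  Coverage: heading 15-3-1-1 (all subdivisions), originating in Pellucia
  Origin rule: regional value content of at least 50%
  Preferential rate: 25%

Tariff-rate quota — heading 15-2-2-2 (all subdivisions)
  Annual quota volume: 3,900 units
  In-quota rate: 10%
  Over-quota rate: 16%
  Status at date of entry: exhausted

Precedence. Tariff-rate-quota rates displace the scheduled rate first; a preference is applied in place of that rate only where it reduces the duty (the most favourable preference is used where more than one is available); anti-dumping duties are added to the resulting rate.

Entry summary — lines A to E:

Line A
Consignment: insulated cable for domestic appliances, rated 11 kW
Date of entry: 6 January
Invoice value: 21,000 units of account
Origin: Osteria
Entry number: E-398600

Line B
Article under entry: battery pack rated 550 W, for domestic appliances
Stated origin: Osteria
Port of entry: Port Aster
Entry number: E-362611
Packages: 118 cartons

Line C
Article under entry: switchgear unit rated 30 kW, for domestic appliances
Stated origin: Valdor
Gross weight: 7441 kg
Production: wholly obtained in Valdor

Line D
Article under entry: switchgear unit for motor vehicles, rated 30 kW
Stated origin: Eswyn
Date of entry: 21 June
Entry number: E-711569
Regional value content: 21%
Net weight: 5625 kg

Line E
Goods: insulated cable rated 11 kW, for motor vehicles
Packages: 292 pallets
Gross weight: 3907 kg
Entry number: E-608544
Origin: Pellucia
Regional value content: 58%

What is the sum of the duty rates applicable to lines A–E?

119%

Line A: insulated cable → 15-4; rated 11 kW → 15-4-2; for domestic appliances → 15-4-2-3. Scheduled 12%. No special measure applies. → 12%.
Line B: battery pack → 15-2; rated 550 W → 15-2-1; for domestic appliances → 15-2-1-3. Scheduled 24%. No special measure applies. → 24%.
Line C: switchgear unit → 15-1; rated 30 kW → 15-1-1; for domestic appliances → 15-1-1-2. Scheduled 15%. Valdor agreement on 15-1-1: wholly obtained → 23% available; preference 23% not lower than 15% → no reduction; anti-dumping (Valdor, 15-1-1): +40%; total 15% + 40% = 55%. → 55%.
Line D: switchgear unit → 15-1; rated 30 kW → 15-1-1; for motor vehicles → 15-1-1-1. Scheduled 8%. Eswyn agreement on 15-4-2-1: 15-1-1-1 not covered. → 8%.
Line E: insulated cable → 15-4; rated 11 kW → 15-4-2; for motor vehicles → 15-4-2-2. Scheduled 20%. Pellucia agreement on 15-3-1-1: 15-4-2-2 not covered. → 20%.
Sum: 12% + 24% + 55% + 8% + 20% = 119%.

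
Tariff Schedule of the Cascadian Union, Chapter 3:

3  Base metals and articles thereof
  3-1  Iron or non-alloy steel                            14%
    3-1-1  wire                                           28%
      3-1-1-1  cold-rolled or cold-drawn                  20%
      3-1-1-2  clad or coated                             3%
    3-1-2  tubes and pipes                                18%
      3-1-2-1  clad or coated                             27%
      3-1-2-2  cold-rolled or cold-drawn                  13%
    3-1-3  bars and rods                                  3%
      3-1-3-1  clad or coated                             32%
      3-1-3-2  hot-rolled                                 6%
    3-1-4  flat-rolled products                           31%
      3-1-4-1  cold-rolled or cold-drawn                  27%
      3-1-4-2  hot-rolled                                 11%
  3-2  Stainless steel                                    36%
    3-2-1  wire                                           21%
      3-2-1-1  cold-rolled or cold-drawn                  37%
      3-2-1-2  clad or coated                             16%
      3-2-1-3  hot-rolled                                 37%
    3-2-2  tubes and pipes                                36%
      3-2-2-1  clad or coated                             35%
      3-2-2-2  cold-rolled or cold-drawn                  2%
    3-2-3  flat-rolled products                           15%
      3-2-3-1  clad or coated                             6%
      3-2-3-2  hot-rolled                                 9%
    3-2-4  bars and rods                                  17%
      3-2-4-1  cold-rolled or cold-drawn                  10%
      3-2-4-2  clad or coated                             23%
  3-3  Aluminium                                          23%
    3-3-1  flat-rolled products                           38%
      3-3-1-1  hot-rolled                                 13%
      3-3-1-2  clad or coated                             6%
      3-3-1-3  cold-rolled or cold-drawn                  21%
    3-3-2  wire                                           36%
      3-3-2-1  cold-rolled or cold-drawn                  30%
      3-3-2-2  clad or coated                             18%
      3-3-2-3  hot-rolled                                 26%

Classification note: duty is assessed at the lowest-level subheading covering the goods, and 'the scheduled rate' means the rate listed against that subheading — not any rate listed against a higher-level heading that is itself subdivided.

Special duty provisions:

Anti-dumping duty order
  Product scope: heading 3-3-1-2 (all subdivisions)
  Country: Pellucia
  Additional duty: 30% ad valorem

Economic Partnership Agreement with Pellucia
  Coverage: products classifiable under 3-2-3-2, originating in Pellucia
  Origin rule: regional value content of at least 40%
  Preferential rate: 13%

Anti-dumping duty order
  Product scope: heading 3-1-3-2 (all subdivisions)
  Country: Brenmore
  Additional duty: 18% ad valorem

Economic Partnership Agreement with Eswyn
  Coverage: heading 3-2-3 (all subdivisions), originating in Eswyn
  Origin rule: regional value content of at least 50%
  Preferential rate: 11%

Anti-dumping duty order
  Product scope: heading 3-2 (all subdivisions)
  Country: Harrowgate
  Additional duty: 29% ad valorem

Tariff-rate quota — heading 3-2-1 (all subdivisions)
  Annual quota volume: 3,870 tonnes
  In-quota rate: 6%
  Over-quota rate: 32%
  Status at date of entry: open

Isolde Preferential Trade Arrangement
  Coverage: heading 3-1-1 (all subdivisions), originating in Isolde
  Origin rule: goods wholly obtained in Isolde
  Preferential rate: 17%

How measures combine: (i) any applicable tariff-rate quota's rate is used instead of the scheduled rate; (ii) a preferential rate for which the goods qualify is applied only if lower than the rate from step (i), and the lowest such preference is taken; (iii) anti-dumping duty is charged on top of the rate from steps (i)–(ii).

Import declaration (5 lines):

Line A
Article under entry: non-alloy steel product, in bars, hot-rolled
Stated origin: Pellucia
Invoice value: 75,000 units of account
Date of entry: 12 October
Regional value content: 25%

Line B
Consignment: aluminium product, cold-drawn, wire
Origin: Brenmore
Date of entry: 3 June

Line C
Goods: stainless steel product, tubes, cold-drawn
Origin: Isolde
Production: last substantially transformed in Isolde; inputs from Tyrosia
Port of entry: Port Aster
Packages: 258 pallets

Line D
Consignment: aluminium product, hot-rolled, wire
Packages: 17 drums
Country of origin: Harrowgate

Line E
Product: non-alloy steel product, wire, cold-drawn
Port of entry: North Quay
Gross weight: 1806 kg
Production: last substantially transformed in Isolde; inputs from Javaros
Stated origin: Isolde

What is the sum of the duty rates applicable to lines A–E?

Line A: non-alloy steel → 3-1; in bars → 3-1-3; hot-rolled → 3-1-3-2. Scheduled 6%. Pellucia agreement on 3-2-3-2: 3-1-3-2 not covered. → 6%.
Line B: aluminium → 3-3; wire → 3-3-2; cold-drawn → 3-3-2-1. Scheduled 30%. No special measure applies. → 30%.
Line C: stainless steel → 3-2; tubes → 3-2-2; cold-drawn → 3-2-2-2. Scheduled 2%. Isolde agreement on 3-1-1: 3-2-2-2 not covered. → 2%.
Line D: aluminium → 3-3; wire → 3-3-2; hot-rolled → 3-3-2-3. Scheduled 26%. No special measure applies. → 26%.
Line E: non-alloy steel → 3-1; wire → 3-1-1; cold-drawn → 3-1-1-1. Scheduled 20%. Isolde agreement on 3-1-1: not wholly obtained. → 20%.
Sum: 6% + 30% + 2% + 26% + 20% = 84%.

84%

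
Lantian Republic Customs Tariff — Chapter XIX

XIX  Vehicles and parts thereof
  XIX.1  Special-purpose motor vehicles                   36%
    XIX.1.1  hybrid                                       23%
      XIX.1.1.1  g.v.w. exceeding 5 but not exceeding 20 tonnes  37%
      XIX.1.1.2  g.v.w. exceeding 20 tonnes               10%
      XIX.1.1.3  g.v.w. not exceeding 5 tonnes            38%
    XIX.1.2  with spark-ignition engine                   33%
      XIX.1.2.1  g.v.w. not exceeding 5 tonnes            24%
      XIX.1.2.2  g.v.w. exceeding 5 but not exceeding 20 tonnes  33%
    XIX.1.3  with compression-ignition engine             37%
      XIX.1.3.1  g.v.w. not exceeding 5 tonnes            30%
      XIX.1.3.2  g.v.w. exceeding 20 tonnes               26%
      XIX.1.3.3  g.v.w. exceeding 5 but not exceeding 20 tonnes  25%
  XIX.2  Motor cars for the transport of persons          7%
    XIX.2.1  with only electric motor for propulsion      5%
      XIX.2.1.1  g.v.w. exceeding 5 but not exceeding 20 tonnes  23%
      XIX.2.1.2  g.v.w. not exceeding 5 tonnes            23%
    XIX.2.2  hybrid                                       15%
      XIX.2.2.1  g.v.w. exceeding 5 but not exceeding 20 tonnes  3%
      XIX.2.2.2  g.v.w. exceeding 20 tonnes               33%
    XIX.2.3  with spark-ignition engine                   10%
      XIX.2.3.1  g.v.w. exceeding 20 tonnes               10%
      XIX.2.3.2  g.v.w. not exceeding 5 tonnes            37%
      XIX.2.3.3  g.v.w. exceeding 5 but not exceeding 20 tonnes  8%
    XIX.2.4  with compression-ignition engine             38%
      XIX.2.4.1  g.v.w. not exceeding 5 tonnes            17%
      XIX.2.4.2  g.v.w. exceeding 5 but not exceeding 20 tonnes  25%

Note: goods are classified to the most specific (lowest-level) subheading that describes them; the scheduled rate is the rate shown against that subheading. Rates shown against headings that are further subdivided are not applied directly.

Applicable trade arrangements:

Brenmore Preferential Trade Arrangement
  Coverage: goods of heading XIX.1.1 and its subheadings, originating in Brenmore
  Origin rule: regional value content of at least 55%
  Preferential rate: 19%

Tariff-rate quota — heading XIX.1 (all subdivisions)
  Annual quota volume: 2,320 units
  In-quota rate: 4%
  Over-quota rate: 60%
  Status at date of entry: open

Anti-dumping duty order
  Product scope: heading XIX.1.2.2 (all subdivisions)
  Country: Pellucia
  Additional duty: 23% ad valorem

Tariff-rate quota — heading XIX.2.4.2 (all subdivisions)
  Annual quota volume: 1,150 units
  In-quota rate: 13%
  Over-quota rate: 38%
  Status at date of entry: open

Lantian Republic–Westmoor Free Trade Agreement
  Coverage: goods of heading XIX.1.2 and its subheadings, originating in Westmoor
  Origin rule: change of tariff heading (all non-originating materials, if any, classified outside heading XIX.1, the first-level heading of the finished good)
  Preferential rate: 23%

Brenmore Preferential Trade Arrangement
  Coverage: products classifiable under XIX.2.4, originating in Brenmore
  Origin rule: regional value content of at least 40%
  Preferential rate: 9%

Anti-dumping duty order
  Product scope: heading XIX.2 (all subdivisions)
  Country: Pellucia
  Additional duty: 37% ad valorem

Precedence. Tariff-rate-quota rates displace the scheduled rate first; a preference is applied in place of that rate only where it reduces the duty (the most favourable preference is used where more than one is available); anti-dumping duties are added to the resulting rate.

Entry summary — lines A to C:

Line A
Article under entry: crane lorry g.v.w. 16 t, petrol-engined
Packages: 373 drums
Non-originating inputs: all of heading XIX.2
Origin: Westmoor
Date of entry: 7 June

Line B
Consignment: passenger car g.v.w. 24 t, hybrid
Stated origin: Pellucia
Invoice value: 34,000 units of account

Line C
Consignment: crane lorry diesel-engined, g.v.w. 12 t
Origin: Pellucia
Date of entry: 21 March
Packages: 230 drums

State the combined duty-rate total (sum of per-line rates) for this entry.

78%

Line A: crane lorry → XIX.1; petrol-engined → XIX.1.2; g.v.w. 16 t → XIX.1.2.2. Scheduled 33%. quota on XIX.1 open → in-quota 4%; Westmoor agreement on XIX.1.2: CTH met → 23% available; preference 23% not lower than 4% → no reduction. → 4%.
Line B: passenger car → XIX.2; hybrid → XIX.2.2; g.v.w. 24 t → XIX.2.2.2. Scheduled 33%. anti-dumping (Pellucia, XIX.2): +37%; total 33% + 37% = 70%. → 70%.
Line C: crane lorry → XIX.1; diesel-engined → XIX.1.3; g.v.w. 12 t → XIX.1.3.3. Scheduled 25%. quota on XIX.1 open → in-quota 4%. → 4%.
Sum: 4% + 70% + 4% = 78%.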